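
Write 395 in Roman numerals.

Convert 395 to Roman numerals:
  395 contains 3×100 (CCC)
  95 contains 1×90 (XC)
  5 contains 1×5 (V)

CCCXCV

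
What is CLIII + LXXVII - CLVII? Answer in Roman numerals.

CLIII = 153, LXXVII = 77, CLVII = 157
153 + 77 = 230
230 - 157 = 73

LXXIII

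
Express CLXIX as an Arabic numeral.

CLXIX: C=100, L=50, X=10, IX=9
100 + 50 + 10 + 9 = 169

169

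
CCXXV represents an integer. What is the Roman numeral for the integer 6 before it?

CCXXV = 225
225 - 6 = 219

CCXIX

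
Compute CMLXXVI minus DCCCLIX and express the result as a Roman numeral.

CMLXXVI = 976
DCCCLIX = 859
976 - 859 = 117

CXVII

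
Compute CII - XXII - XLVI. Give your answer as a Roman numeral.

CII = 102, XXII = 22, XLVI = 46
102 - 22 = 80
80 - 46 = 34

XXXIV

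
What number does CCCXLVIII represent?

CCCXLVIII: C=100, C=100, C=100, XL=40, V=5, I=1, I=1, I=1
100 + 100 + 100 + 40 + 5 + 1 + 1 + 1 = 348

348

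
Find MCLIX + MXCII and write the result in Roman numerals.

MCLIX = 1159
MXCII = 1092
1159 + 1092 = 2251

MMCCLI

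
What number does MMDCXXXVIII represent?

MMDCXXXVIII: M=1000, M=1000, D=500, C=100, X=10, X=10, X=10, V=5, I=1, I=1, I=1
1000 + 1000 + 500 + 100 + 10 + 10 + 10 + 5 + 1 + 1 + 1 = 2638

2638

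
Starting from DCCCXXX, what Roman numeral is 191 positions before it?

DCCCXXX = 830
830 - 191 = 639

DCXXXIX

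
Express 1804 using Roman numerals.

Convert 1804 to Roman numerals:
  1804 contains 1×1000 (M)
  804 contains 1×500 (D)
  304 contains 3×100 (CCC)
  4 contains 1×4 (IV)

MDCCCIV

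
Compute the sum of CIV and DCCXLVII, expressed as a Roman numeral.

CIV = 104
DCCXLVII = 747
104 + 747 = 851

DCCCLI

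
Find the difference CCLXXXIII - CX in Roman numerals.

CCLXXXIII = 283
CX = 110
283 - 110 = 173

CLXXIII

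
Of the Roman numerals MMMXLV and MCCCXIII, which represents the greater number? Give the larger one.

MMMXLV = 3045
MCCCXIII = 1313
3045 is larger

MMMXLV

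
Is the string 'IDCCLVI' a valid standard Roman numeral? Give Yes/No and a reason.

'IDCCLVI': Invalid subtractive combination: ID

No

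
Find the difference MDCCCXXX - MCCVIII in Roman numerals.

MDCCCXXX = 1830
MCCVIII = 1208
1830 - 1208 = 622

DCXXII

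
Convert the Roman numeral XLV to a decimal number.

XLV: XL=40, V=5
40 + 5 = 45

45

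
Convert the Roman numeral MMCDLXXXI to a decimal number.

MMCDLXXXI: M=1000, M=1000, CD=400, L=50, X=10, X=10, X=10, I=1
1000 + 1000 + 400 + 50 + 10 + 10 + 10 + 1 = 2481

2481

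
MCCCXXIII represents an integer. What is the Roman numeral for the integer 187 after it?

MCCCXXIII = 1323
1323 + 187 = 1510

MDX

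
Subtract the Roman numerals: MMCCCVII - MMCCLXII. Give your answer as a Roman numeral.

MMCCCVII = 2307
MMCCLXII = 2262
2307 - 2262 = 45

XLV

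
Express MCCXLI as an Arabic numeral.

MCCXLI: M=1000, C=100, C=100, XL=40, I=1
1000 + 100 + 100 + 40 + 1 = 1241

1241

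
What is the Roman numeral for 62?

Convert 62 to Roman numerals:
  62 contains 1×50 (L)
  12 contains 1×10 (X)
  2 contains 2×1 (II)

LXII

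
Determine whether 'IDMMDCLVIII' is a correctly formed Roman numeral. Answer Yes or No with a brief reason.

'IDMMDCLVIII': D should not appear more than once

No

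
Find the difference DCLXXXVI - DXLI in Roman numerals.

DCLXXXVI = 686
DXLI = 541
686 - 541 = 145

CXLV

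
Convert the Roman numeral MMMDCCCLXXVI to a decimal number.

MMMDCCCLXXVI: M=1000, M=1000, M=1000, D=500, C=100, C=100, C=100, L=50, X=10, X=10, V=5, I=1
1000 + 1000 + 1000 + 500 + 100 + 100 + 100 + 50 + 10 + 10 + 5 + 1 = 3876

3876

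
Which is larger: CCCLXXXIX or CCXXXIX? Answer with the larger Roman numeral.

CCCLXXXIX = 389
CCXXXIX = 239
389 is larger

CCCLXXXIX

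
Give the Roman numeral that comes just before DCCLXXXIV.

DCCLXXXIV = 784, so the previous integer is 784 - 1 = 783

DCCLXXXIII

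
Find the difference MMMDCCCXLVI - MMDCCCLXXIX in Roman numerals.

MMMDCCCXLVI = 3846
MMDCCCLXXIX = 2879
3846 - 2879 = 967

CMLXVII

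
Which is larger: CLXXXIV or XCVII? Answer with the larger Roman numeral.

CLXXXIV = 184
XCVII = 97
184 is larger

CLXXXIV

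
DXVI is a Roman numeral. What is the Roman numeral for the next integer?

DXVI = 516, so the next integer is 516 + 1 = 517

DXVII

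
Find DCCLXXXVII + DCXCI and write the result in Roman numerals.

DCCLXXXVII = 787
DCXCI = 691
787 + 691 = 1478

MCDLXXVIII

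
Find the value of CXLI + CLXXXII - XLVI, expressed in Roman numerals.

CXLI = 141, CLXXXII = 182, XLVI = 46
141 + 182 = 323
323 - 46 = 277

CCLXXVII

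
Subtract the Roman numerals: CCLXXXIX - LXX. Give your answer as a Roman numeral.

CCLXXXIX = 289
LXX = 70
289 - 70 = 219

CCXIX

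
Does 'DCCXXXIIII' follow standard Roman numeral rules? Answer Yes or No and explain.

'DCCXXXIIII': More than 3 consecutive I's

No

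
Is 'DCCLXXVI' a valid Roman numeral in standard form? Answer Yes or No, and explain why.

'DCCLXXVI': Check the rules: uses only the symbols I, V, X, L, C, D, M; no symbol is repeated more than three times in a row; V, L and D each appear at most once; no smaller symbol precedes a larger one (values never increase from left to right). Value: D (500) + C (100) + C (100) + L (50) + X (10) + X (10) + V (5) + I (1) = 776. So it is a valid standard Roman numeral.

Yes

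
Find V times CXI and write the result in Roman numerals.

V = 5
CXI = 111
5 × 111 = 555

DLV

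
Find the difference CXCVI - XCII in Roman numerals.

CXCVI = 196
XCII = 92
196 - 92 = 104

CIV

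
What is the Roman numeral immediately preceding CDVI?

CDVI = 406, so the previous integer is 406 - 1 = 405

CDV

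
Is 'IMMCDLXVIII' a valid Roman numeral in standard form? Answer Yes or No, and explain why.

'IMMCDLXVIII': Invalid subtractive combination: IM

No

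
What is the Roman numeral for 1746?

Convert 1746 to Roman numerals:
  1746 contains 1×1000 (M)
  746 contains 1×500 (D)
  246 contains 2×100 (CC)
  46 contains 1×40 (XL)
  6 contains 1×5 (V)
  1 contains 1×1 (I)

MDCCXLVI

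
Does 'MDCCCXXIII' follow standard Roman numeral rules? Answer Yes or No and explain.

'MDCCCXXIII': Check the rules: uses only the symbols I, V, X, L, C, D, M; no symbol is repeated more than three times in a row; V, L and D each appear at most once; no smaller symbol precedes a larger one (values never increase from left to right). Value: M (1000) + D (500) + C (100) + C (100) + C (100) + X (10) + X (10) + I (1) + I (1) + I (1) = 1823. So it is a valid standard Roman numeral.

Yes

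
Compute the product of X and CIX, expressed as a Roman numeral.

X = 10
CIX = 109
10 × 109 = 1090

MXC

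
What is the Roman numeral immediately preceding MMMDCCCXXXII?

MMMDCCCXXXII = 3832; previous is 3831

MMMDCCCXXXI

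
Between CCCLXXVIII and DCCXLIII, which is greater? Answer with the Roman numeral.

CCCLXXVIII = 378
DCCXLIII = 743
743 is larger

DCCXLIII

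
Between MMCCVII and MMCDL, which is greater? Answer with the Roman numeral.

MMCCVII = 2207
MMCDL = 2450
2450 is larger

MMCDL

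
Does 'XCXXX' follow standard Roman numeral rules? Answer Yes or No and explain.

'XCXXX': X cannot come right after the subtractive pair XC: once X is subtracted in XC, the next symbol must be smaller than X

No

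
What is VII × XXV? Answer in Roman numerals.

VII = 7
XXV = 25
7 × 25 = 175

CLXXV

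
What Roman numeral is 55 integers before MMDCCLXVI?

MMDCCLXVI = 2766
2766 - 55 = 2711

MMDCCXI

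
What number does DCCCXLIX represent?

DCCCXLIX: D=500, C=100, C=100, C=100, XL=40, IX=9
500 + 100 + 100 + 100 + 40 + 9 = 849

849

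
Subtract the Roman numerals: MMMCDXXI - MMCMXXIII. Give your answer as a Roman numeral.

MMMCDXXI = 3421
MMCMXXIII = 2923
3421 - 2923 = 498

CDXCVIII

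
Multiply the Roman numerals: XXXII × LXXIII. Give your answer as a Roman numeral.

XXXII = 32
LXXIII = 73
32 × 73 = 2336

MMCCCXXXVI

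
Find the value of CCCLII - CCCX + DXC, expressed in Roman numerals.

CCCLII = 352, CCCX = 310, DXC = 590
352 - 310 = 42
42 + 590 = 632

DCXXXII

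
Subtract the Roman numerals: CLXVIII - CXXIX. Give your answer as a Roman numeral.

CLXVIII = 168
CXXIX = 129
168 - 129 = 39

XXXIX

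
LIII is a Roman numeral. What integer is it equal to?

LIII: L=50, I=1, I=1, I=1
50 + 1 + 1 + 1 = 53

53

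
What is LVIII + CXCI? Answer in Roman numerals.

LVIII = 58
CXCI = 191
58 + 191 = 249

CCXLIX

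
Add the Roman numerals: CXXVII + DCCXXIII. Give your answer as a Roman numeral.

CXXVII = 127
DCCXXIII = 723
127 + 723 = 850

DCCCL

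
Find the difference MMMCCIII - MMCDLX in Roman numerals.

MMMCCIII = 3203
MMCDLX = 2460
3203 - 2460 = 743

DCCXLIII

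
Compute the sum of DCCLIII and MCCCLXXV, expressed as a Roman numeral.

DCCLIII = 753
MCCCLXXV = 1375
753 + 1375 = 2128

MMCXXVIII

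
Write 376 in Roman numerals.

Convert 376 to Roman numerals:
  376 contains 3×100 (CCC)
  76 contains 1×50 (L)
  26 contains 2×10 (XX)
  6 contains 1×5 (V)
  1 contains 1×1 (I)

CCCLXXVI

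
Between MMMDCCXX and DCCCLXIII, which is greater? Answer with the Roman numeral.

MMMDCCXX = 3720
DCCCLXIII = 863
3720 is larger

MMMDCCXX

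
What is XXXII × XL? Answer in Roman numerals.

XXXII = 32
XL = 40
32 × 40 = 1280

MCCLXXX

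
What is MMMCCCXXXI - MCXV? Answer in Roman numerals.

MMMCCCXXXI = 3331
MCXV = 1115
3331 - 1115 = 2216

MMCCXVI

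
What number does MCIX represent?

MCIX: M=1000, C=100, IX=9
1000 + 100 + 9 = 1109

1109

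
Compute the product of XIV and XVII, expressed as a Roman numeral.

XIV = 14
XVII = 17
14 × 17 = 238

CCXXXVIII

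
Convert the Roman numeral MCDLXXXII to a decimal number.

MCDLXXXII: M=1000, CD=400, L=50, X=10, X=10, X=10, I=1, I=1
1000 + 400 + 50 + 10 + 10 + 10 + 1 + 1 = 1482

1482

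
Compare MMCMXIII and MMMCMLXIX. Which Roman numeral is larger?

MMCMXIII = 2913
MMMCMLXIX = 3969
3969 is larger

MMMCMLXIX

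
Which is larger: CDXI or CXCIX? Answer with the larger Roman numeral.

CDXI = 411
CXCIX = 199
411 is larger

CDXI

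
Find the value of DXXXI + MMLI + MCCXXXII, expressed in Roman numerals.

DXXXI = 531, MMLI = 2051, MCCXXXII = 1232
531 + 2051 = 2582
2582 + 1232 = 3814

MMMDCCCXIV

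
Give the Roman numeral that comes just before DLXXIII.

DLXXIII = 573; previous is 572

DLXXII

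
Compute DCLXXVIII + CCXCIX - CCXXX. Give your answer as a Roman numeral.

DCLXXVIII = 678, CCXCIX = 299, CCXXX = 230
678 + 299 = 977
977 - 230 = 747

DCCXLVII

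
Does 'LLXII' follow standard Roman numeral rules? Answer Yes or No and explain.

'LLXII': L should not appear more than once

No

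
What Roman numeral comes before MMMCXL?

MMMCXL = 3140; previous is 3139

MMMCXXXIX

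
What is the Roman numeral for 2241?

Convert 2241 to Roman numerals:
  2241 contains 2×1000 (MM)
  241 contains 2×100 (CC)
  41 contains 1×40 (XL)
  1 contains 1×1 (I)

MMCCXLI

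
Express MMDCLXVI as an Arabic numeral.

MMDCLXVI: M=1000, M=1000, D=500, C=100, L=50, X=10, V=5, I=1
1000 + 1000 + 500 + 100 + 50 + 10 + 5 + 1 = 2666

2666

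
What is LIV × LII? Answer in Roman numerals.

LIV = 54
LII = 52
54 × 52 = 2808

MMDCCCVIII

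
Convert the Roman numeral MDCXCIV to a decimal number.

MDCXCIV: M=1000, D=500, C=100, XC=90, IV=4
1000 + 500 + 100 + 90 + 4 = 1694

1694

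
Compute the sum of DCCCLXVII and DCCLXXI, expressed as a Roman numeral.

DCCCLXVII = 867
DCCLXXI = 771
867 + 771 = 1638

MDCXXXVIII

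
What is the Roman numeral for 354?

Convert 354 to Roman numerals:
  354 contains 3×100 (CCC)
  54 contains 1×50 (L)
  4 contains 1×4 (IV)

CCCLIV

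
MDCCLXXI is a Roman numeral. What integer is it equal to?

MDCCLXXI: M=1000, D=500, C=100, C=100, L=50, X=10, X=10, I=1
1000 + 500 + 100 + 100 + 50 + 10 + 10 + 1 = 1771

1771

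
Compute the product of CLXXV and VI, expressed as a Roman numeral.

CLXXV = 175
VI = 6
175 × 6 = 1050

ML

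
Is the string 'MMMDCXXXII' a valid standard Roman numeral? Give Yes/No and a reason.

'MMMDCXXXII': Check the rules: uses only the symbols I, V, X, L, C, D, M; no symbol is repeated more than three times in a row; V, L and D each appear at most once; no smaller symbol precedes a larger one (values never increase from left to right). Value: M (1000) + M (1000) + M (1000) + D (500) + C (100) + X (10) + X (10) + X (10) + I (1) + I (1) = 3632. So it is a valid standard Roman numeral.

Yes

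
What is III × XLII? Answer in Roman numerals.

III = 3
XLII = 42
3 × 42 = 126

CXXVI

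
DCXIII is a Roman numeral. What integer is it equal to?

DCXIII: D=500, C=100, X=10, I=1, I=1, I=1
500 + 100 + 10 + 1 + 1 + 1 = 613

613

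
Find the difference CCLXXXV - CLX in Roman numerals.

CCLXXXV = 285
CLX = 160
285 - 160 = 125

CXXV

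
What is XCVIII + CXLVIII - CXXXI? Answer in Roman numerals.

XCVIII = 98, CXLVIII = 148, CXXXI = 131
98 + 148 = 246
246 - 131 = 115

CXV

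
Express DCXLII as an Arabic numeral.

DCXLII: D=500, C=100, XL=40, I=1, I=1
500 + 100 + 40 + 1 + 1 = 642

642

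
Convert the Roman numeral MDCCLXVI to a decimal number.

MDCCLXVI: M=1000, D=500, C=100, C=100, L=50, X=10, V=5, I=1
1000 + 500 + 100 + 100 + 50 + 10 + 5 + 1 = 1766

1766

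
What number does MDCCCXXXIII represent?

MDCCCXXXIII: M=1000, D=500, C=100, C=100, C=100, X=10, X=10, X=10, I=1, I=1, I=1
1000 + 500 + 100 + 100 + 100 + 10 + 10 + 10 + 1 + 1 + 1 = 1833

1833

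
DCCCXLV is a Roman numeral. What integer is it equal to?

DCCCXLV: D=500, C=100, C=100, C=100, XL=40, V=5
500 + 100 + 100 + 100 + 40 + 5 = 845

845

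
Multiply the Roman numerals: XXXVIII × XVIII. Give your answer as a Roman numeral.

XXXVIII = 38
XVIII = 18
38 × 18 = 684

DCLXXXIV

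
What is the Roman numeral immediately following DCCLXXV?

DCCLXXV = 775, so the next integer is 775 + 1 = 776

DCCLXXVI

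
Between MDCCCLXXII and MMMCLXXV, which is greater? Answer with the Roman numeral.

MDCCCLXXII = 1872
MMMCLXXV = 3175
3175 is larger

MMMCLXXV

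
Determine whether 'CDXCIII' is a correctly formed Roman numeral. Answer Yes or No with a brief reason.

'CDXCIII': Check the rules: uses only the symbols I, V, X, L, C, D, M; no symbol is repeated more than three times in a row; V, L and D each appear at most once; the only places a smaller symbol precedes a larger one are the allowed subtractive pairs CD, XC, the symbol right after such a pair (if any) is smaller than the pair's first symbol, and otherwise the values never increase from left to right. Value: CD (400) + XC (90) + I (1) + I (1) + I (1) = 493. So it is a valid standard Roman numeral.

Yes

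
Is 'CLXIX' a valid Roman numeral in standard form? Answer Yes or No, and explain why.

'CLXIX': Check the rules: uses only the symbols I, V, X, L, C, D, M; no symbol is repeated more than three times in a row; V, L and D each appear at most once; the only place a smaller symbol precedes a larger one is the allowed subtractive pair IX, the symbol right after such a pair (if any) is smaller than the pair's first symbol, and otherwise the values never increase from left to right. Value: C (100) + L (50) + X (10) + IX (9) = 169. So it is a valid standard Roman numeral.

Yes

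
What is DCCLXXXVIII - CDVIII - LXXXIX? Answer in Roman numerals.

DCCLXXXVIII = 788, CDVIII = 408, LXXXIX = 89
788 - 408 = 380
380 - 89 = 291

CCXCI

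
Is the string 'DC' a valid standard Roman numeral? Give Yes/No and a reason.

'DC': Check the rules: uses only the symbols I, V, X, L, C, D, M; no symbol is repeated more than three times in a row; V, L and D each appear at most once; no smaller symbol precedes a larger one (values never increase from left to right). Value: D (500) + C (100) = 600. So it is a valid standard Roman numeral.

Yes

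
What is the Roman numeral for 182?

Convert 182 to Roman numerals:
  182 contains 1×100 (C)
  82 contains 1×50 (L)
  32 contains 3×10 (XXX)
  2 contains 2×1 (II)

CLXXXII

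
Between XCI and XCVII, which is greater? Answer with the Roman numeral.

XCI = 91
XCVII = 97
97 is larger

XCVII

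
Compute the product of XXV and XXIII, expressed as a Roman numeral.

XXV = 25
XXIII = 23
25 × 23 = 575

DLXXV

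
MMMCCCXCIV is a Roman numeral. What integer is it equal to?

MMMCCCXCIV: M=1000, M=1000, M=1000, C=100, C=100, C=100, XC=90, IV=4
1000 + 1000 + 1000 + 100 + 100 + 100 + 90 + 4 = 3394

3394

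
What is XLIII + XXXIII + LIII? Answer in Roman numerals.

XLIII = 43, XXXIII = 33, LIII = 53
43 + 33 = 76
76 + 53 = 129

CXXIX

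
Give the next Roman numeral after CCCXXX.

CCCXXX = 330; next is 331

CCCXXXI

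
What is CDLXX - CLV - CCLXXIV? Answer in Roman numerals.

CDLXX = 470, CLV = 155, CCLXXIV = 274
470 - 155 = 315
315 - 274 = 41

XLI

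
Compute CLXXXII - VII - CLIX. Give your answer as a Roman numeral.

CLXXXII = 182, VII = 7, CLIX = 159
182 - 7 = 175
175 - 159 = 16

XVI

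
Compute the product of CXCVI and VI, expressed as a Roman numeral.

CXCVI = 196
VI = 6
196 × 6 = 1176

MCLXXVI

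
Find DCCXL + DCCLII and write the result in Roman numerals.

DCCXL = 740
DCCLII = 752
740 + 752 = 1492

MCDXCII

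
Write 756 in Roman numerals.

Convert 756 to Roman numerals:
  756 contains 1×500 (D)
  256 contains 2×100 (CC)
  56 contains 1×50 (L)
  6 contains 1×5 (V)
  1 contains 1×1 (I)

DCCLVI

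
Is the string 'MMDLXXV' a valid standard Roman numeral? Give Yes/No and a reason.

'MMDLXXV': Check the rules: uses only the symbols I, V, X, L, C, D, M; no symbol is repeated more than three times in a row; V, L and D each appear at most once; no smaller symbol precedes a larger one (values never increase from left to right). Value: M (1000) + M (1000) + D (500) + L (50) + X (10) + X (10) + V (5) = 2575. So it is a valid standard Roman numeral.

Yes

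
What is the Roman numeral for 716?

Convert 716 to Roman numerals:
  716 contains 1×500 (D)
  216 contains 2×100 (CC)
  16 contains 1×10 (X)
  6 contains 1×5 (V)
  1 contains 1×1 (I)

DCCXVI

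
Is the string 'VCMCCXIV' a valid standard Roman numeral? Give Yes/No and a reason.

'VCMCCXIV': V should not appear more than once

No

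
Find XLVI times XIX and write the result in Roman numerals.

XLVI = 46
XIX = 19
46 × 19 = 874

DCCCLXXIV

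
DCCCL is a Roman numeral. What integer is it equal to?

DCCCL: D=500, C=100, C=100, C=100, L=50
500 + 100 + 100 + 100 + 50 = 850

850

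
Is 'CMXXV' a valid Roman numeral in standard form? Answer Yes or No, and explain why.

'CMXXV': Check the rules: uses only the symbols I, V, X, L, C, D, M; no symbol is repeated more than three times in a row; V, L and D each appear at most once; the only place a smaller symbol precedes a larger one is the allowed subtractive pair CM, the symbol right after such a pair (if any) is smaller than the pair's first symbol, and otherwise the values never increase from left to right. Value: CM (900) + X (10) + X (10) + V (5) = 925. So it is a valid standard Roman numeral.

Yes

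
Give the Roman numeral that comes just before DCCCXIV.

DCCCXIV = 814; previous is 813

DCCCXIII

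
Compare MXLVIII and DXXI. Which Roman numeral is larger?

MXLVIII = 1048
DXXI = 521
1048 is larger

MXLVIII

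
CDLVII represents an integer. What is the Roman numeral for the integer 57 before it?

CDLVII = 457
457 - 57 = 400

CD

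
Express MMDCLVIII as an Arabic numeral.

MMDCLVIII: M=1000, M=1000, D=500, C=100, L=50, V=5, I=1, I=1, I=1
1000 + 1000 + 500 + 100 + 50 + 5 + 1 + 1 + 1 = 2658

2658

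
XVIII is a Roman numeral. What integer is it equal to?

XVIII: X=10, V=5, I=1, I=1, I=1
10 + 5 + 1 + 1 + 1 = 18

18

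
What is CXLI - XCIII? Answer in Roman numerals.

CXLI = 141
XCIII = 93
141 - 93 = 48

XLVIII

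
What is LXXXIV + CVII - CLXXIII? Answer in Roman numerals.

LXXXIV = 84, CVII = 107, CLXXIII = 173
84 + 107 = 191
191 - 173 = 18

XVIII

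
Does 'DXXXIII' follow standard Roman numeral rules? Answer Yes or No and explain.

'DXXXIII': Check the rules: uses only the symbols I, V, X, L, C, D, M; no symbol is repeated more than three times in a row; V, L and D each appear at most once; no smaller symbol precedes a larger one (values never increase from left to right). Value: D (500) + X (10) + X (10) + X (10) + I (1) + I (1) + I (1) = 533. So it is a valid standard Roman numeral.

Yes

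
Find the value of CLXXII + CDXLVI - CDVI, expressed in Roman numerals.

CLXXII = 172, CDXLVI = 446, CDVI = 406
172 + 446 = 618
618 - 406 = 212

CCXII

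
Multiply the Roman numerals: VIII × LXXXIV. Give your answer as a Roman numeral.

VIII = 8
LXXXIV = 84
8 × 84 = 672

DCLXXII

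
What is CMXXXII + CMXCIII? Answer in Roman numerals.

CMXXXII = 932
CMXCIII = 993
932 + 993 = 1925

MCMXXV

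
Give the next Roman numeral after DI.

DI = 501; next is 502

DII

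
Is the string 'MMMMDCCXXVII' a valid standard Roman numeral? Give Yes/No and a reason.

'MMMMDCCXXVII': More than 3 consecutive M's

No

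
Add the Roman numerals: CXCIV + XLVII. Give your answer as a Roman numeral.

CXCIV = 194
XLVII = 47
194 + 47 = 241

CCXLI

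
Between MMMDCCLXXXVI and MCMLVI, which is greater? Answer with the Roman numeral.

MMMDCCLXXXVI = 3786
MCMLVI = 1956
3786 is larger

MMMDCCLXXXVI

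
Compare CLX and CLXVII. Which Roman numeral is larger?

CLX = 160
CLXVII = 167
167 is larger

CLXVII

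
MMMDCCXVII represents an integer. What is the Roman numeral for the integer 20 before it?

MMMDCCXVII = 3717
3717 - 20 = 3697

MMMDCXCVII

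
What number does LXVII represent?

LXVII: L=50, X=10, V=5, I=1, I=1
50 + 10 + 5 + 1 + 1 = 67

67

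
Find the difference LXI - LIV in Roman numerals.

LXI = 61
LIV = 54
61 - 54 = 7

VII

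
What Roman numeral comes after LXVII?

LXVII = 67, so the next integer is 67 + 1 = 68

LXVIII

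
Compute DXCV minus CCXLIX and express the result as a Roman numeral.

DXCV = 595
CCXLIX = 249
595 - 249 = 346

CCCXLVI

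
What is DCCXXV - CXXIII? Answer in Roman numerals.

DCCXXV = 725
CXXIII = 123
725 - 123 = 602

DCII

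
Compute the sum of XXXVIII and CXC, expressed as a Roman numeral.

XXXVIII = 38
CXC = 190
38 + 190 = 228

CCXXVIII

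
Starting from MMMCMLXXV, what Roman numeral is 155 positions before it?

MMMCMLXXV = 3975
3975 - 155 = 3820

MMMDCCCXX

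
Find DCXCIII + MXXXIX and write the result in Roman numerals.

DCXCIII = 693
MXXXIX = 1039
693 + 1039 = 1732

MDCCXXXII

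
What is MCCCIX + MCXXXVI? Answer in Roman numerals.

MCCCIX = 1309
MCXXXVI = 1136
1309 + 1136 = 2445

MMCDXLV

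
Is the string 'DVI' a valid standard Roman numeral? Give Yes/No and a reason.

'DVI': Check the rules: uses only the symbols I, V, X, L, C, D, M; no symbol is repeated more than three times in a row; V, L and D each appear at most once; no smaller symbol precedes a larger one (values never increase from left to right). Value: D (500) + V (5) + I (1) = 506. So it is a valid standard Roman numeral.

Yes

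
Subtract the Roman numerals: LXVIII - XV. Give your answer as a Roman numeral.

LXVIII = 68
XV = 15
68 - 15 = 53

LIII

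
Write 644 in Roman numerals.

Convert 644 to Roman numerals:
  644 contains 1×500 (D)
  144 contains 1×100 (C)
  44 contains 1×40 (XL)
  4 contains 1×4 (IV)

DCXLIV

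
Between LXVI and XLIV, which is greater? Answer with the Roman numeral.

LXVI = 66
XLIV = 44
66 is larger

LXVI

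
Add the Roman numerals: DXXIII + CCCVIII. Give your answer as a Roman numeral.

DXXIII = 523
CCCVIII = 308
523 + 308 = 831

DCCCXXXI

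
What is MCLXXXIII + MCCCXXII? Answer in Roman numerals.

MCLXXXIII = 1183
MCCCXXII = 1322
1183 + 1322 = 2505

MMDV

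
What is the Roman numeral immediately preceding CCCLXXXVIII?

CCCLXXXVIII = 388; previous is 387

CCCLXXXVII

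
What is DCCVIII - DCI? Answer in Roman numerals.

DCCVIII = 708
DCI = 601
708 - 601 = 107

CVII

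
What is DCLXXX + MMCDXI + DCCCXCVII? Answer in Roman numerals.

DCLXXX = 680, MMCDXI = 2411, DCCCXCVII = 897
680 + 2411 = 3091
3091 + 897 = 3988

MMMCMLXXXVIII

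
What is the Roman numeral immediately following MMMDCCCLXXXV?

MMMDCCCLXXXV = 3885, so the next integer is 3885 + 1 = 3886

MMMDCCCLXXXVI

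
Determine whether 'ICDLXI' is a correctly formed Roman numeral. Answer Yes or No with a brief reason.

'ICDLXI': Invalid subtractive combination: IC

No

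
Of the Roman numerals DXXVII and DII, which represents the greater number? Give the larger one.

DXXVII = 527
DII = 502
527 is larger

DXXVII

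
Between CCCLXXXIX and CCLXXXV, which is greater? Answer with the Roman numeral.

CCCLXXXIX = 389
CCLXXXV = 285
389 is larger

CCCLXXXIX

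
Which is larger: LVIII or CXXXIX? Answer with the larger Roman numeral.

LVIII = 58
CXXXIX = 139
139 is larger

CXXXIX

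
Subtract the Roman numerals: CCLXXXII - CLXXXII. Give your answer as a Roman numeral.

CCLXXXII = 282
CLXXXII = 182
282 - 182 = 100

C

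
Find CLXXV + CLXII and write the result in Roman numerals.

CLXXV = 175
CLXII = 162
175 + 162 = 337

CCCXXXVII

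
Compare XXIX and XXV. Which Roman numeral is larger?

XXIX = 29
XXV = 25
29 is larger

XXIX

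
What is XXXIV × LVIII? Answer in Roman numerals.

XXXIV = 34
LVIII = 58
34 × 58 = 1972

MCMLXXII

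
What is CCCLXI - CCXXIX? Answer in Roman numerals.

CCCLXI = 361
CCXXIX = 229
361 - 229 = 132

CXXXII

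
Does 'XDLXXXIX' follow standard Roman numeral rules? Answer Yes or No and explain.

'XDLXXXIX': Invalid subtractive combination: XD

No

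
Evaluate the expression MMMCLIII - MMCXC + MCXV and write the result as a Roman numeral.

MMMCLIII = 3153, MMCXC = 2190, MCXV = 1115
3153 - 2190 = 963
963 + 1115 = 2078

MMLXXVIII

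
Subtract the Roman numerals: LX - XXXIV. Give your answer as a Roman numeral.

LX = 60
XXXIV = 34
60 - 34 = 26

XXVI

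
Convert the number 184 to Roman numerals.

Convert 184 to Roman numerals:
  184 contains 1×100 (C)
  84 contains 1×50 (L)
  34 contains 3×10 (XXX)
  4 contains 1×4 (IV)

CLXXXIV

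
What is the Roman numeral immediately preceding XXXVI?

XXXVI = 36; previous is 35

XXXV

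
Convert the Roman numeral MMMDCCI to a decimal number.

MMMDCCI: M=1000, M=1000, M=1000, D=500, C=100, C=100, I=1
1000 + 1000 + 1000 + 500 + 100 + 100 + 1 = 3701

3701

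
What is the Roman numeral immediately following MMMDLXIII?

MMMDLXIII = 3563; next is 3564

MMMDLXIV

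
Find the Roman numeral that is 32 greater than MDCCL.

MDCCL = 1750
1750 + 32 = 1782

MDCCLXXXII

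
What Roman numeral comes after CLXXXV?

CLXXXV = 185, so the next integer is 185 + 1 = 186

CLXXXVI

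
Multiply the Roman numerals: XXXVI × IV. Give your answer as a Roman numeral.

XXXVI = 36
IV = 4
36 × 4 = 144

CXLIV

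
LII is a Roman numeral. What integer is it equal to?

LII: L=50, I=1, I=1
50 + 1 + 1 = 52

52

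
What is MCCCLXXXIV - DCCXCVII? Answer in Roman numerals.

MCCCLXXXIV = 1384
DCCXCVII = 797
1384 - 797 = 587

DLXXXVII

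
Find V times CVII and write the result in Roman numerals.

V = 5
CVII = 107
5 × 107 = 535

DXXXV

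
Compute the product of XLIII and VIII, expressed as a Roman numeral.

XLIII = 43
VIII = 8
43 × 8 = 344

CCCXLIV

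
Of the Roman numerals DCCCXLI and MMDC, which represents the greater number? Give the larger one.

DCCCXLI = 841
MMDC = 2600
2600 is larger

MMDC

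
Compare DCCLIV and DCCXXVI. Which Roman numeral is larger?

DCCLIV = 754
DCCXXVI = 726
754 is larger

DCCLIV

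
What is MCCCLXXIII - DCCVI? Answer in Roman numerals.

MCCCLXXIII = 1373
DCCVI = 706
1373 - 706 = 667

DCLXVII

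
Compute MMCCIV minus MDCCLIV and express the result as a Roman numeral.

MMCCIV = 2204
MDCCLIV = 1754
2204 - 1754 = 450

CDL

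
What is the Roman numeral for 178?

Convert 178 to Roman numerals:
  178 contains 1×100 (C)
  78 contains 1×50 (L)
  28 contains 2×10 (XX)
  8 contains 1×5 (V)
  3 contains 3×1 (III)

CLXXVIII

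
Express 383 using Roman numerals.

Convert 383 to Roman numerals:
  383 contains 3×100 (CCC)
  83 contains 1×50 (L)
  33 contains 3×10 (XXX)
  3 contains 3×1 (III)

CCCLXXXIII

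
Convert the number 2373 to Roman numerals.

Convert 2373 to Roman numerals:
  2373 contains 2×1000 (MM)
  373 contains 3×100 (CCC)
  73 contains 1×50 (L)
  23 contains 2×10 (XX)
  3 contains 3×1 (III)

MMCCCLXXIII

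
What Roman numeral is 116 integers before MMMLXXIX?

MMMLXXIX = 3079
3079 - 116 = 2963

MMCMLXIII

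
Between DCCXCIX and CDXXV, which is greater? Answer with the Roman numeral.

DCCXCIX = 799
CDXXV = 425
799 is larger

DCCXCIX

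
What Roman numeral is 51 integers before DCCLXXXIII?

DCCLXXXIII = 783
783 - 51 = 732

DCCXXXII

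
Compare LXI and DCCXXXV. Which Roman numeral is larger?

LXI = 61
DCCXXXV = 735
735 is larger

DCCXXXV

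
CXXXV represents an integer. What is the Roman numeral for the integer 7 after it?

CXXXV = 135
135 + 7 = 142

CXLII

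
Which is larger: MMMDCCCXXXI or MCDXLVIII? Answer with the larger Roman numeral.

MMMDCCCXXXI = 3831
MCDXLVIII = 1448
3831 is larger

MMMDCCCXXXI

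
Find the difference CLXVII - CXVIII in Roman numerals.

CLXVII = 167
CXVIII = 118
167 - 118 = 49

XLIX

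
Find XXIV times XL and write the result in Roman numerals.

XXIV = 24
XL = 40
24 × 40 = 960

CMLX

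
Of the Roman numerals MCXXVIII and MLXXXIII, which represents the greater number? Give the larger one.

MCXXVIII = 1128
MLXXXIII = 1083
1128 is larger

MCXXVIII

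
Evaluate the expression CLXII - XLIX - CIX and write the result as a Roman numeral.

CLXII = 162, XLIX = 49, CIX = 109
162 - 49 = 113
113 - 109 = 4

IV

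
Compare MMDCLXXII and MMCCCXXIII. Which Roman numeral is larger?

MMDCLXXII = 2672
MMCCCXXIII = 2323
2672 is larger

MMDCLXXII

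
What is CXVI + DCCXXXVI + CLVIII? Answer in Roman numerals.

CXVI = 116, DCCXXXVI = 736, CLVIII = 158
116 + 736 = 852
852 + 158 = 1010

MX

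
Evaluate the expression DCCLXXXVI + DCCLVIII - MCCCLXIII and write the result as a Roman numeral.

DCCLXXXVI = 786, DCCLVIII = 758, MCCCLXIII = 1363
786 + 758 = 1544
1544 - 1363 = 181

CLXXXI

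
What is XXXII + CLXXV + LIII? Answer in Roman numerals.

XXXII = 32, CLXXV = 175, LIII = 53
32 + 175 = 207
207 + 53 = 260

CCLX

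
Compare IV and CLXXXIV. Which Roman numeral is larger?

IV = 4
CLXXXIV = 184
184 is larger

CLXXXIV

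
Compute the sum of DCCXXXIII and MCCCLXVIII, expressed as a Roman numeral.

DCCXXXIII = 733
MCCCLXVIII = 1368
733 + 1368 = 2101

MMCI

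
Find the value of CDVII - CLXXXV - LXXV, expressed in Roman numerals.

CDVII = 407, CLXXXV = 185, LXXV = 75
407 - 185 = 222
222 - 75 = 147

CXLVII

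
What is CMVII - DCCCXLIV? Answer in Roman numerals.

CMVII = 907
DCCCXLIV = 844
907 - 844 = 63

LXIII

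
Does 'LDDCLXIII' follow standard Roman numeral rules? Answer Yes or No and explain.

'LDDCLXIII': L should not appear more than once

No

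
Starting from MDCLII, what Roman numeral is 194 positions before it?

MDCLII = 1652
1652 - 194 = 1458

MCDLVIII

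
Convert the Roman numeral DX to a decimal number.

DX: D=500, X=10
500 + 10 = 510

510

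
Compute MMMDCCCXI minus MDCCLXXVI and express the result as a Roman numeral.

MMMDCCCXI = 3811
MDCCLXXVI = 1776
3811 - 1776 = 2035

MMXXXV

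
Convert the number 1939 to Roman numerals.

Convert 1939 to Roman numerals:
  1939 contains 1×1000 (M)
  939 contains 1×900 (CM)
  39 contains 3×10 (XXX)
  9 contains 1×9 (IX)

MCMXXXIX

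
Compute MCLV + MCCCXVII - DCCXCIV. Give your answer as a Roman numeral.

MCLV = 1155, MCCCXVII = 1317, DCCXCIV = 794
1155 + 1317 = 2472
2472 - 794 = 1678

MDCLXXVIII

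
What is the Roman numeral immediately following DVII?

DVII = 507; next is 508

DVIII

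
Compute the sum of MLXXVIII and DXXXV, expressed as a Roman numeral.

MLXXVIII = 1078
DXXXV = 535
1078 + 535 = 1613

MDCXIII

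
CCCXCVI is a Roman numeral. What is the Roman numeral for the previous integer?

CCCXCVI = 396, so the previous integer is 396 - 1 = 395

CCCXCV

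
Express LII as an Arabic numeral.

LII: L=50, I=1, I=1
50 + 1 + 1 = 52

52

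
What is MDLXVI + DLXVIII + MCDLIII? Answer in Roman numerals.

MDLXVI = 1566, DLXVIII = 568, MCDLIII = 1453
1566 + 568 = 2134
2134 + 1453 = 3587

MMMDLXXXVII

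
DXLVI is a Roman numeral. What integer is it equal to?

DXLVI: D=500, XL=40, V=5, I=1
500 + 40 + 5 + 1 = 546

546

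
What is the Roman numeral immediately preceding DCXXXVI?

DCXXXVI = 636; previous is 635

DCXXXV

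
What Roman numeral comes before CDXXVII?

CDXXVII = 427, so the previous integer is 427 - 1 = 426

CDXXVI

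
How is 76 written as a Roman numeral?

Convert 76 to Roman numerals:
  76 contains 1×50 (L)
  26 contains 2×10 (XX)
  6 contains 1×5 (V)
  1 contains 1×1 (I)

LXXVI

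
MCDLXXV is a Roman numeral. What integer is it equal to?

MCDLXXV: M=1000, CD=400, L=50, X=10, X=10, V=5
1000 + 400 + 50 + 10 + 10 + 5 = 1475

1475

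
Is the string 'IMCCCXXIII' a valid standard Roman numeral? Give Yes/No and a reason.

'IMCCCXXIII': Invalid subtractive combination: IM

No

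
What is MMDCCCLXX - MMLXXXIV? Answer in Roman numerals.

MMDCCCLXX = 2870
MMLXXXIV = 2084
2870 - 2084 = 786

DCCLXXXVI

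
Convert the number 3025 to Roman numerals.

Convert 3025 to Roman numerals:
  3025 contains 3×1000 (MMM)
  25 contains 2×10 (XX)
  5 contains 1×5 (V)

MMMXXV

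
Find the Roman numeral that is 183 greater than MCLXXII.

MCLXXII = 1172
1172 + 183 = 1355

MCCCLV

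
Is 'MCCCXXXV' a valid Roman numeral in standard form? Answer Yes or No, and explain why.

'MCCCXXXV': Check the rules: uses only the symbols I, V, X, L, C, D, M; no symbol is repeated more than three times in a row; V, L and D each appear at most once; no smaller symbol precedes a larger one (values never increase from left to right). Value: M (1000) + C (100) + C (100) + C (100) + X (10) + X (10) + X (10) + V (5) = 1335. So it is a valid standard Roman numeral.

Yes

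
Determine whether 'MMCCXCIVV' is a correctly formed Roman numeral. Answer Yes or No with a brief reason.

'MMCCXCIVV': V should not appear more than once

No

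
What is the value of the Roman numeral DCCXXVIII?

DCCXXVIII: D=500, C=100, C=100, X=10, X=10, V=5, I=1, I=1, I=1
500 + 100 + 100 + 10 + 10 + 5 + 1 + 1 + 1 = 728

728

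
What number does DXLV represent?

DXLV: D=500, XL=40, V=5
500 + 40 + 5 = 545

545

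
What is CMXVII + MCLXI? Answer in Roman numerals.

CMXVII = 917
MCLXI = 1161
917 + 1161 = 2078

MMLXXVIII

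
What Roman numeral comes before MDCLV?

MDCLV = 1655; previous is 1654

MDCLIV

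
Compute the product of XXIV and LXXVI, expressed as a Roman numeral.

XXIV = 24
LXXVI = 76
24 × 76 = 1824

MDCCCXXIV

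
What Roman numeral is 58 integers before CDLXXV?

CDLXXV = 475
475 - 58 = 417

CDXVII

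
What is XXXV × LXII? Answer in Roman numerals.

XXXV = 35
LXII = 62
35 × 62 = 2170

MMCLXX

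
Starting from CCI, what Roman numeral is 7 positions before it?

CCI = 201
201 - 7 = 194

CXCIV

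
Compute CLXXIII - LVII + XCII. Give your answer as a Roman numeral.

CLXXIII = 173, LVII = 57, XCII = 92
173 - 57 = 116
116 + 92 = 208

CCVIII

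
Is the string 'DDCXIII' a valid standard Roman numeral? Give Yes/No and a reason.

'DDCXIII': D should not appear more than once

No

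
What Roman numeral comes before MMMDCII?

MMMDCII = 3602, so the previous integer is 3602 - 1 = 3601

MMMDCI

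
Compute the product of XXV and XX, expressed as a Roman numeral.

XXV = 25
XX = 20
25 × 20 = 500

D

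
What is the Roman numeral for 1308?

Convert 1308 to Roman numerals:
  1308 contains 1×1000 (M)
  308 contains 3×100 (CCC)
  8 contains 1×5 (V)
  3 contains 3×1 (III)

MCCCVIII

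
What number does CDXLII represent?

CDXLII: CD=400, XL=40, I=1, I=1
400 + 40 + 1 + 1 = 442

442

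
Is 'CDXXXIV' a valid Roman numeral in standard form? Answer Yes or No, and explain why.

'CDXXXIV': Check the rules: uses only the symbols I, V, X, L, C, D, M; no symbol is repeated more than three times in a row; V, L and D each appear at most once; the only places a smaller symbol precedes a larger one are the allowed subtractive pairs CD, IV, the symbol right after such a pair (if any) is smaller than the pair's first symbol, and otherwise the values never increase from left to right. Value: CD (400) + X (10) + X (10) + X (10) + IV (4) = 434. So it is a valid standard Roman numeral.

Yes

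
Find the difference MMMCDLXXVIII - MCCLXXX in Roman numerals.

MMMCDLXXVIII = 3478
MCCLXXX = 1280
3478 - 1280 = 2198

MMCXCVIII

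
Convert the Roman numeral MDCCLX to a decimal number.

MDCCLX: M=1000, D=500, C=100, C=100, L=50, X=10
1000 + 500 + 100 + 100 + 50 + 10 = 1760

1760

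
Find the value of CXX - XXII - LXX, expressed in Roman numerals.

CXX = 120, XXII = 22, LXX = 70
120 - 22 = 98
98 - 70 = 28

XXVIII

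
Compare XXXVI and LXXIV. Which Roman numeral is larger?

XXXVI = 36
LXXIV = 74
74 is larger

LXXIV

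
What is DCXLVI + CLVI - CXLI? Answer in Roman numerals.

DCXLVI = 646, CLVI = 156, CXLI = 141
646 + 156 = 802
802 - 141 = 661

DCLXI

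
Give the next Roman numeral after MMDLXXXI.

MMDLXXXI = 2581; next is 2582

MMDLXXXII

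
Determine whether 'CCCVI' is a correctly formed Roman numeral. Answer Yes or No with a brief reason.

'CCCVI': Check the rules: uses only the symbols I, V, X, L, C, D, M; no symbol is repeated more than three times in a row; V, L and D each appear at most once; no smaller symbol precedes a larger one (values never increase from left to right). Value: C (100) + C (100) + C (100) + V (5) + I (1) = 306. So it is a valid standard Roman numeral.

Yes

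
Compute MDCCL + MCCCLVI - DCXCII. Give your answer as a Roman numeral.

MDCCL = 1750, MCCCLVI = 1356, DCXCII = 692
1750 + 1356 = 3106
3106 - 692 = 2414

MMCDXIV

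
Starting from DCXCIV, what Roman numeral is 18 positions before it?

DCXCIV = 694
694 - 18 = 676

DCLXXVI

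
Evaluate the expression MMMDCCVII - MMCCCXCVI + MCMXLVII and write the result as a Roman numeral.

MMMDCCVII = 3707, MMCCCXCVI = 2396, MCMXLVII = 1947
3707 - 2396 = 1311
1311 + 1947 = 3258

MMMCCLVIII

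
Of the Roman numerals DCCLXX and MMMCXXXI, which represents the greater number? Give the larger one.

DCCLXX = 770
MMMCXXXI = 3131
3131 is larger

MMMCXXXI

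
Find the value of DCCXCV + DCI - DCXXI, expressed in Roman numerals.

DCCXCV = 795, DCI = 601, DCXXI = 621
795 + 601 = 1396
1396 - 621 = 775

DCCLXXV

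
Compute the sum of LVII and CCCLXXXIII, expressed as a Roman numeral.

LVII = 57
CCCLXXXIII = 383
57 + 383 = 440

CDXL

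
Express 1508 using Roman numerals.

Convert 1508 to Roman numerals:
  1508 contains 1×1000 (M)
  508 contains 1×500 (D)
  8 contains 1×5 (V)
  3 contains 3×1 (III)

MDVIII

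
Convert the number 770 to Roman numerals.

Convert 770 to Roman numerals:
  770 contains 1×500 (D)
  270 contains 2×100 (CC)
  70 contains 1×50 (L)
  20 contains 2×10 (XX)

DCCLXX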